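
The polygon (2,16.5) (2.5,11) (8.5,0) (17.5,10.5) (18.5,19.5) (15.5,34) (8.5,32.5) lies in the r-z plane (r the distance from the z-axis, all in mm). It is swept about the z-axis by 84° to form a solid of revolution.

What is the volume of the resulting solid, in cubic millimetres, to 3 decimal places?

Profile (r,z), 7 vertices: (2,16.5) (2.5,11) (8.5,0) (17.5,10.5) (18.5,19.5) (15.5,34) (8.5,32.5)
edge 0: (2,16.5)→(2.5,11)  cross = 2·11 − 2.5·16.5 = -19.2500; (r_i+r_j)·cross = 4.5·-19.2500 = -86.6250
edge 1: (2.5,11)→(8.5,0)  cross = 2.5·0 − 8.5·11 = -93.5000; (r_i+r_j)·cross = 11·-93.5000 = -1028.5000
edge 2: (8.5,0)→(17.5,10.5)  cross = 8.5·10.5 − 17.5·0 = 89.2500; (r_i+r_j)·cross = 26·89.2500 = 2320.5000
edge 3: (17.5,10.5)→(18.5,19.5)  cross = 17.5·19.5 − 18.5·10.5 = 147.0000; (r_i+r_j)·cross = 36·147.0000 = 5292.0000
edge 4: (18.5,19.5)→(15.5,34)  cross = 18.5·34 − 15.5·19.5 = 326.7500; (r_i+r_j)·cross = 34·326.7500 = 11109.5000
edge 5: (15.5,34)→(8.5,32.5)  cross = 15.5·32.5 − 8.5·34 = 214.7500; (r_i+r_j)·cross = 24·214.7500 = 5154.0000
edge 6: (8.5,32.5)→(2,16.5)  cross = 8.5·16.5 − 2·32.5 = 75.2500; (r_i+r_j)·cross = 10.5·75.2500 = 790.1250
Σcross = 740.2500 → A = |Σcross|/2 = 370.1250 mm²
Σ(r_i+r_j)·cross = 23551.0000 → first moment M = |Σ|/6 = 3925.1667
R_c = M/A = 3925.1667/370.1250 = 10.6050 mm
θ = 84° = 1.466077 rad
V = θ·R_c·A = 1.466077·10.6050·370.1250 = 5754.595 mm³

Volume = 5754.595 mm³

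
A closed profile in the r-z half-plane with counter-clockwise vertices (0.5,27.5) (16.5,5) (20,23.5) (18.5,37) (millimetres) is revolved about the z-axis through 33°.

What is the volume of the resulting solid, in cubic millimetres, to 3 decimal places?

Profile (r,z), 4 vertices: (0.5,27.5) (16.5,5) (20,23.5) (18.5,37)
edge 0: (0.5,27.5)→(16.5,5)  cross = 0.5·5 − 16.5·27.5 = -451.2500; (r_i+r_j)·cross = 17·-451.2500 = -7671.2500
edge 1: (16.5,5)→(20,23.5)  cross = 16.5·23.5 − 20·5 = 287.7500; (r_i+r_j)·cross = 36.5·287.7500 = 10502.8750
edge 2: (20,23.5)→(18.5,37)  cross = 20·37 − 18.5·23.5 = 305.2500; (r_i+r_j)·cross = 38.5·305.2500 = 11752.1250
edge 3: (18.5,37)→(0.5,27.5)  cross = 18.5·27.5 − 0.5·37 = 490.2500; (r_i+r_j)·cross = 19·490.2500 = 9314.7500
Σcross = 632.0000 → A = |Σcross|/2 = 316.0000 mm²
Σ(r_i+r_j)·cross = 23898.5000 → first moment M = |Σ|/6 = 3983.0833
R_c = M/A = 3983.0833/316.0000 = 12.6047 mm
θ = 33° = 0.575959 rad
V = θ·R_c·A = 0.575959·12.6047·316.0000 = 2294.091 mm³

Volume = 2294.091 mm³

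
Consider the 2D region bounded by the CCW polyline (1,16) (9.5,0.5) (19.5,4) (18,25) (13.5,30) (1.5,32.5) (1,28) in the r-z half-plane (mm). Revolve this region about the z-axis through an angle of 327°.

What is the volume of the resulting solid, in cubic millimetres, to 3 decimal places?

Profile (r,z), 7 vertices: (1,16) (9.5,0.5) (19.5,4) (18,25) (13.5,30) (1.5,32.5) (1,28)
edge 0: (1,16)→(9.5,0.5)  cross = 1·0.5 − 9.5·16 = -151.5000; (r_i+r_j)·cross = 10.5·-151.5000 = -1590.7500
edge 1: (9.5,0.5)→(19.5,4)  cross = 9.5·4 − 19.5·0.5 = 28.2500; (r_i+r_j)·cross = 29·28.2500 = 819.2500
edge 2: (19.5,4)→(18,25)  cross = 19.5·25 − 18·4 = 415.5000; (r_i+r_j)·cross = 37.5·415.5000 = 15581.2500
edge 3: (18,25)→(13.5,30)  cross = 18·30 − 13.5·25 = 202.5000; (r_i+r_j)·cross = 31.5·202.5000 = 6378.7500
edge 4: (13.5,30)→(1.5,32.5)  cross = 13.5·32.5 − 1.5·30 = 393.7500; (r_i+r_j)·cross = 15·393.7500 = 5906.2500
edge 5: (1.5,32.5)→(1,28)  cross = 1.5·28 − 1·32.5 = 9.5000; (r_i+r_j)·cross = 2.5·9.5000 = 23.7500
edge 6: (1,28)→(1,16)  cross = 1·16 − 1·28 = -12.0000; (r_i+r_j)·cross = 2·-12.0000 = -24.0000
Σcross = 886.0000 → A = |Σcross|/2 = 443.0000 mm²
Σ(r_i+r_j)·cross = 27094.5000 → first moment M = |Σ|/6 = 4515.7500
R_c = M/A = 4515.7500/443.0000 = 10.1936 mm
θ = 327° = 5.707227 rad
V = θ·R_c·A = 5.707227·10.1936·443.0000 = 25772.409 mm³

Volume = 25772.409 mm³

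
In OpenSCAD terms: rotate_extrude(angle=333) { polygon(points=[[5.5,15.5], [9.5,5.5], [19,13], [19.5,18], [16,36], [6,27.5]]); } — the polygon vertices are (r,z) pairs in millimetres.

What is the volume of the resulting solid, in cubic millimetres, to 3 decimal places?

Profile (r,z), 6 vertices: (5.5,15.5) (9.5,5.5) (19,13) (19.5,18) (16,36) (6,27.5)
edge 0: (5.5,15.5)→(9.5,5.5)  cross = 5.5·5.5 − 9.5·15.5 = -117.0000; (r_i+r_j)·cross = 15·-117.0000 = -1755.0000
edge 1: (9.5,5.5)→(19,13)  cross = 9.5·13 − 19·5.5 = 19.0000; (r_i+r_j)·cross = 28.5·19.0000 = 541.5000
edge 2: (19,13)→(19.5,18)  cross = 19·18 − 19.5·13 = 88.5000; (r_i+r_j)·cross = 38.5·88.5000 = 3407.2500
edge 3: (19.5,18)→(16,36)  cross = 19.5·36 − 16·18 = 414.0000; (r_i+r_j)·cross = 35.5·414.0000 = 14697.0000
edge 4: (16,36)→(6,27.5)  cross = 16·27.5 − 6·36 = 224.0000; (r_i+r_j)·cross = 22·224.0000 = 4928.0000
edge 5: (6,27.5)→(5.5,15.5)  cross = 6·15.5 − 5.5·27.5 = -58.2500; (r_i+r_j)·cross = 11.5·-58.2500 = -669.8750
Σcross = 570.2500 → A = |Σcross|/2 = 285.1250 mm²
Σ(r_i+r_j)·cross = 21148.8750 → first moment M = |Σ|/6 = 3524.8125
R_c = M/A = 3524.8125/285.1250 = 12.3623 mm
θ = 333° = 5.811946 rad
V = θ·R_c·A = 5.811946·12.3623·285.1250 = 20486.021 mm³

Volume = 20486.021 mm³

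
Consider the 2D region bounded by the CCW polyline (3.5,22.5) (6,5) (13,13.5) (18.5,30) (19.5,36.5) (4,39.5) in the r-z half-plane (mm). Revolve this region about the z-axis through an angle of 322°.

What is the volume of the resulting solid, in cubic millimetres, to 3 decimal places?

Volume = 19991.252 mm³

Profile (r,z), 6 vertices: (3.5,22.5) (6,5) (13,13.5) (18.5,30) (19.5,36.5) (4,39.5)
edge 0: (3.5,22.5)→(6,5)  cross = 3.5·5 − 6·22.5 = -117.5000; (r_i+r_j)·cross = 9.5·-117.5000 = -1116.2500
edge 1: (6,5)→(13,13.5)  cross = 6·13.5 − 13·5 = 16.0000; (r_i+r_j)·cross = 19·16.0000 = 304.0000
edge 2: (13,13.5)→(18.5,30)  cross = 13·30 − 18.5·13.5 = 140.2500; (r_i+r_j)·cross = 31.5·140.2500 = 4417.8750
edge 3: (18.5,30)→(19.5,36.5)  cross = 18.5·36.5 − 19.5·30 = 90.2500; (r_i+r_j)·cross = 38·90.2500 = 3429.5000
edge 4: (19.5,36.5)→(4,39.5)  cross = 19.5·39.5 − 4·36.5 = 624.2500; (r_i+r_j)·cross = 23.5·624.2500 = 14669.8750
edge 5: (4,39.5)→(3.5,22.5)  cross = 4·22.5 − 3.5·39.5 = -48.2500; (r_i+r_j)·cross = 7.5·-48.2500 = -361.8750
Σcross = 705.0000 → A = |Σcross|/2 = 352.5000 mm²
Σ(r_i+r_j)·cross = 21343.1250 → first moment M = |Σ|/6 = 3557.1875
R_c = M/A = 3557.1875/352.5000 = 10.0913 mm
θ = 322° = 5.619960 rad
V = θ·R_c·A = 5.619960·10.0913·352.5000 = 19991.252 mm³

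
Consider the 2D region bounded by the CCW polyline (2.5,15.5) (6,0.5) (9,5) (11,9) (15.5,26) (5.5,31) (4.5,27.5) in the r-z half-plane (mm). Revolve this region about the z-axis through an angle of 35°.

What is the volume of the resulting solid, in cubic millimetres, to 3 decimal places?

Volume = 1142.000 mm³

Profile (r,z), 7 vertices: (2.5,15.5) (6,0.5) (9,5) (11,9) (15.5,26) (5.5,31) (4.5,27.5)
edge 0: (2.5,15.5)→(6,0.5)  cross = 2.5·0.5 − 6·15.5 = -91.7500; (r_i+r_j)·cross = 8.5·-91.7500 = -779.8750
edge 1: (6,0.5)→(9,5)  cross = 6·5 − 9·0.5 = 25.5000; (r_i+r_j)·cross = 15·25.5000 = 382.5000
edge 2: (9,5)→(11,9)  cross = 9·9 − 11·5 = 26.0000; (r_i+r_j)·cross = 20·26.0000 = 520.0000
edge 3: (11,9)→(15.5,26)  cross = 11·26 − 15.5·9 = 146.5000; (r_i+r_j)·cross = 26.5·146.5000 = 3882.2500
edge 4: (15.5,26)→(5.5,31)  cross = 15.5·31 − 5.5·26 = 337.5000; (r_i+r_j)·cross = 21·337.5000 = 7087.5000
edge 5: (5.5,31)→(4.5,27.5)  cross = 5.5·27.5 − 4.5·31 = 11.7500; (r_i+r_j)·cross = 10·11.7500 = 117.5000
edge 6: (4.5,27.5)→(2.5,15.5)  cross = 4.5·15.5 − 2.5·27.5 = 1.0000; (r_i+r_j)·cross = 7·1.0000 = 7.0000
Σcross = 456.5000 → A = |Σcross|/2 = 228.2500 mm²
Σ(r_i+r_j)·cross = 11216.8750 → first moment M = |Σ|/6 = 1869.4792
R_c = M/A = 1869.4792/228.2500 = 8.1905 mm
θ = 35° = 0.610865 rad
V = θ·R_c·A = 0.610865·8.1905·228.2500 = 1142.000 mm³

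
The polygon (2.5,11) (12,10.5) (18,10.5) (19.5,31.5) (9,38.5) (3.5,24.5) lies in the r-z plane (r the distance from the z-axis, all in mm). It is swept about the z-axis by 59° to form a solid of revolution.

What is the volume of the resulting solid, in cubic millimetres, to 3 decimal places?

Volume = 4189.858 mm³

Profile (r,z), 6 vertices: (2.5,11) (12,10.5) (18,10.5) (19.5,31.5) (9,38.5) (3.5,24.5)
edge 0: (2.5,11)→(12,10.5)  cross = 2.5·10.5 − 12·11 = -105.7500; (r_i+r_j)·cross = 14.5·-105.7500 = -1533.3750
edge 1: (12,10.5)→(18,10.5)  cross = 12·10.5 − 18·10.5 = -63.0000; (r_i+r_j)·cross = 30·-63.0000 = -1890.0000
edge 2: (18,10.5)→(19.5,31.5)  cross = 18·31.5 − 19.5·10.5 = 362.2500; (r_i+r_j)·cross = 37.5·362.2500 = 13584.3750
edge 3: (19.5,31.5)→(9,38.5)  cross = 19.5·38.5 − 9·31.5 = 467.2500; (r_i+r_j)·cross = 28.5·467.2500 = 13316.6250
edge 4: (9,38.5)→(3.5,24.5)  cross = 9·24.5 − 3.5·38.5 = 85.7500; (r_i+r_j)·cross = 12.5·85.7500 = 1071.8750
edge 5: (3.5,24.5)→(2.5,11)  cross = 3.5·11 − 2.5·24.5 = -22.7500; (r_i+r_j)·cross = 6·-22.7500 = -136.5000
Σcross = 723.7500 → A = |Σcross|/2 = 361.8750 mm²
Σ(r_i+r_j)·cross = 24413.0000 → first moment M = |Σ|/6 = 4068.8333
R_c = M/A = 4068.8333/361.8750 = 11.2438 mm
θ = 59° = 1.029744 rad
V = θ·R_c·A = 1.029744·11.2438·361.8750 = 4189.858 mm³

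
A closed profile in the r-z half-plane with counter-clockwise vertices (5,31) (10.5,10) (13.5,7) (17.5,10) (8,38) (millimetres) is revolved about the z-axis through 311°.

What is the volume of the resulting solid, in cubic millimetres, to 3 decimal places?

Volume = 9329.556 mm³

Profile (r,z), 5 vertices: (5,31) (10.5,10) (13.5,7) (17.5,10) (8,38)
edge 0: (5,31)→(10.5,10)  cross = 5·10 − 10.5·31 = -275.5000; (r_i+r_j)·cross = 15.5·-275.5000 = -4270.2500
edge 1: (10.5,10)→(13.5,7)  cross = 10.5·7 − 13.5·10 = -61.5000; (r_i+r_j)·cross = 24·-61.5000 = -1476.0000
edge 2: (13.5,7)→(17.5,10)  cross = 13.5·10 − 17.5·7 = 12.5000; (r_i+r_j)·cross = 31·12.5000 = 387.5000
edge 3: (17.5,10)→(8,38)  cross = 17.5·38 − 8·10 = 585.0000; (r_i+r_j)·cross = 25.5·585.0000 = 14917.5000
edge 4: (8,38)→(5,31)  cross = 8·31 − 5·38 = 58.0000; (r_i+r_j)·cross = 13·58.0000 = 754.0000
Σcross = 318.5000 → A = |Σcross|/2 = 159.2500 mm²
Σ(r_i+r_j)·cross = 10312.7500 → first moment M = |Σ|/6 = 1718.7917
R_c = M/A = 1718.7917/159.2500 = 10.7930 mm
θ = 311° = 5.427974 rad
V = θ·R_c·A = 5.427974·10.7930·159.2500 = 9329.556 mm³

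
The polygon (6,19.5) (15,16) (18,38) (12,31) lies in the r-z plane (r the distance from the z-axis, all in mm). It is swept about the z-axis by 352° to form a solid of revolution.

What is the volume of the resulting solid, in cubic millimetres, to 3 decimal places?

Profile (r,z), 4 vertices: (6,19.5) (15,16) (18,38) (12,31)
edge 0: (6,19.5)→(15,16)  cross = 6·16 − 15·19.5 = -196.5000; (r_i+r_j)·cross = 21·-196.5000 = -4126.5000
edge 1: (15,16)→(18,38)  cross = 15·38 − 18·16 = 282.0000; (r_i+r_j)·cross = 33·282.0000 = 9306.0000
edge 2: (18,38)→(12,31)  cross = 18·31 − 12·38 = 102.0000; (r_i+r_j)·cross = 30·102.0000 = 3060.0000
edge 3: (12,31)→(6,19.5)  cross = 12·19.5 − 6·31 = 48.0000; (r_i+r_j)·cross = 18·48.0000 = 864.0000
Σcross = 235.5000 → A = |Σcross|/2 = 117.7500 mm²
Σ(r_i+r_j)·cross = 9103.5000 → first moment M = |Σ|/6 = 1517.2500
R_c = M/A = 1517.2500/117.7500 = 12.8854 mm
θ = 352° = 6.143559 rad
V = θ·R_c·A = 6.143559·12.8854·117.7500 = 9321.315 mm³

Volume = 9321.315 mm³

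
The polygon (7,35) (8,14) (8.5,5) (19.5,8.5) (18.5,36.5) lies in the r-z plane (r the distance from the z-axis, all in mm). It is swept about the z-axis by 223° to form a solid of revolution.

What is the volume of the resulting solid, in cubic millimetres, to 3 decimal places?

Volume = 17077.493 mm³

Profile (r,z), 5 vertices: (7,35) (8,14) (8.5,5) (19.5,8.5) (18.5,36.5)
edge 0: (7,35)→(8,14)  cross = 7·14 − 8·35 = -182.0000; (r_i+r_j)·cross = 15·-182.0000 = -2730.0000
edge 1: (8,14)→(8.5,5)  cross = 8·5 − 8.5·14 = -79.0000; (r_i+r_j)·cross = 16.5·-79.0000 = -1303.5000
edge 2: (8.5,5)→(19.5,8.5)  cross = 8.5·8.5 − 19.5·5 = -25.2500; (r_i+r_j)·cross = 28·-25.2500 = -707.0000
edge 3: (19.5,8.5)→(18.5,36.5)  cross = 19.5·36.5 − 18.5·8.5 = 554.5000; (r_i+r_j)·cross = 38·554.5000 = 21071.0000
edge 4: (18.5,36.5)→(7,35)  cross = 18.5·35 − 7·36.5 = 392.0000; (r_i+r_j)·cross = 25.5·392.0000 = 9996.0000
Σcross = 660.2500 → A = |Σcross|/2 = 330.1250 mm²
Σ(r_i+r_j)·cross = 26326.5000 → first moment M = |Σ|/6 = 4387.7500
R_c = M/A = 4387.7500/330.1250 = 13.2912 mm
θ = 223° = 3.892084 rad
V = θ·R_c·A = 3.892084·13.2912·330.1250 = 17077.493 mm³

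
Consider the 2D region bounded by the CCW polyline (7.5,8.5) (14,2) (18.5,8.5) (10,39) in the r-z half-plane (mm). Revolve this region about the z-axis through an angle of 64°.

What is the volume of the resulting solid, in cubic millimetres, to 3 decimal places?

Volume = 2780.984 mm³

Profile (r,z), 4 vertices: (7.5,8.5) (14,2) (18.5,8.5) (10,39)
edge 0: (7.5,8.5)→(14,2)  cross = 7.5·2 − 14·8.5 = -104.0000; (r_i+r_j)·cross = 21.5·-104.0000 = -2236.0000
edge 1: (14,2)→(18.5,8.5)  cross = 14·8.5 − 18.5·2 = 82.0000; (r_i+r_j)·cross = 32.5·82.0000 = 2665.0000
edge 2: (18.5,8.5)→(10,39)  cross = 18.5·39 − 10·8.5 = 636.5000; (r_i+r_j)·cross = 28.5·636.5000 = 18140.2500
edge 3: (10,39)→(7.5,8.5)  cross = 10·8.5 − 7.5·39 = -207.5000; (r_i+r_j)·cross = 17.5·-207.5000 = -3631.2500
Σcross = 407.0000 → A = |Σcross|/2 = 203.5000 mm²
Σ(r_i+r_j)·cross = 14938.0000 → first moment M = |Σ|/6 = 2489.6667
R_c = M/A = 2489.6667/203.5000 = 12.2342 mm
θ = 64° = 1.117011 rad
V = θ·R_c·A = 1.117011·12.2342·203.5000 = 2780.984 mm³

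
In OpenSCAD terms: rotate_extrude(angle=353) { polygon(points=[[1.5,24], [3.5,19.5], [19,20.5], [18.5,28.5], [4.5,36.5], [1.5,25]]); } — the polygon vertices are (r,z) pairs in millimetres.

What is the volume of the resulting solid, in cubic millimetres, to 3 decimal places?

Profile (r,z), 6 vertices: (1.5,24) (3.5,19.5) (19,20.5) (18.5,28.5) (4.5,36.5) (1.5,25)
edge 0: (1.5,24)→(3.5,19.5)  cross = 1.5·19.5 − 3.5·24 = -54.7500; (r_i+r_j)·cross = 5·-54.7500 = -273.7500
edge 1: (3.5,19.5)→(19,20.5)  cross = 3.5·20.5 − 19·19.5 = -298.7500; (r_i+r_j)·cross = 22.5·-298.7500 = -6721.8750
edge 2: (19,20.5)→(18.5,28.5)  cross = 19·28.5 − 18.5·20.5 = 162.2500; (r_i+r_j)·cross = 37.5·162.2500 = 6084.3750
edge 3: (18.5,28.5)→(4.5,36.5)  cross = 18.5·36.5 − 4.5·28.5 = 547.0000; (r_i+r_j)·cross = 23·547.0000 = 12581.0000
edge 4: (4.5,36.5)→(1.5,25)  cross = 4.5·25 − 1.5·36.5 = 57.7500; (r_i+r_j)·cross = 6·57.7500 = 346.5000
edge 5: (1.5,25)→(1.5,24)  cross = 1.5·24 − 1.5·25 = -1.5000; (r_i+r_j)·cross = 3·-1.5000 = -4.5000
Σcross = 412.0000 → A = |Σcross|/2 = 206.0000 mm²
Σ(r_i+r_j)·cross = 12011.7500 → first moment M = |Σ|/6 = 2001.9583
R_c = M/A = 2001.9583/206.0000 = 9.7182 mm
θ = 353° = 6.161012 rad
V = θ·R_c·A = 6.161012·9.7182·206.0000 = 12334.090 mm³

Volume = 12334.090 mm³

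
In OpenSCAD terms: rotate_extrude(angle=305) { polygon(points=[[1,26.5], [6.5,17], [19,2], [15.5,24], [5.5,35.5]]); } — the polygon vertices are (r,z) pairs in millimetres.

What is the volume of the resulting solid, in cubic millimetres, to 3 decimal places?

Profile (r,z), 5 vertices: (1,26.5) (6.5,17) (19,2) (15.5,24) (5.5,35.5)
edge 0: (1,26.5)→(6.5,17)  cross = 1·17 − 6.5·26.5 = -155.2500; (r_i+r_j)·cross = 7.5·-155.2500 = -1164.3750
edge 1: (6.5,17)→(19,2)  cross = 6.5·2 − 19·17 = -310.0000; (r_i+r_j)·cross = 25.5·-310.0000 = -7905.0000
edge 2: (19,2)→(15.5,24)  cross = 19·24 − 15.5·2 = 425.0000; (r_i+r_j)·cross = 34.5·425.0000 = 14662.5000
edge 3: (15.5,24)→(5.5,35.5)  cross = 15.5·35.5 − 5.5·24 = 418.2500; (r_i+r_j)·cross = 21·418.2500 = 8783.2500
edge 4: (5.5,35.5)→(1,26.5)  cross = 5.5·26.5 − 1·35.5 = 110.2500; (r_i+r_j)·cross = 6.5·110.2500 = 716.6250
Σcross = 488.2500 → A = |Σcross|/2 = 244.1250 mm²
Σ(r_i+r_j)·cross = 15093.0000 → first moment M = |Σ|/6 = 2515.5000
R_c = M/A = 2515.5000/244.1250 = 10.3041 mm
θ = 305° = 5.323254 rad
V = θ·R_c·A = 5.323254·10.3041·244.1250 = 13390.646 mm³

Volume = 13390.646 mm³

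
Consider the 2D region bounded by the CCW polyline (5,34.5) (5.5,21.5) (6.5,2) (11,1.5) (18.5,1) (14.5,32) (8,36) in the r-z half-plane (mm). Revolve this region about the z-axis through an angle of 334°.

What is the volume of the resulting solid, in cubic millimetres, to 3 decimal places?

Volume = 22514.478 mm³

Profile (r,z), 7 vertices: (5,34.5) (5.5,21.5) (6.5,2) (11,1.5) (18.5,1) (14.5,32) (8,36)
edge 0: (5,34.5)→(5.5,21.5)  cross = 5·21.5 − 5.5·34.5 = -82.2500; (r_i+r_j)·cross = 10.5·-82.2500 = -863.6250
edge 1: (5.5,21.5)→(6.5,2)  cross = 5.5·2 − 6.5·21.5 = -128.7500; (r_i+r_j)·cross = 12·-128.7500 = -1545.0000
edge 2: (6.5,2)→(11,1.5)  cross = 6.5·1.5 − 11·2 = -12.2500; (r_i+r_j)·cross = 17.5·-12.2500 = -214.3750
edge 3: (11,1.5)→(18.5,1)  cross = 11·1 − 18.5·1.5 = -16.7500; (r_i+r_j)·cross = 29.5·-16.7500 = -494.1250
edge 4: (18.5,1)→(14.5,32)  cross = 18.5·32 − 14.5·1 = 577.5000; (r_i+r_j)·cross = 33·577.5000 = 19057.5000
edge 5: (14.5,32)→(8,36)  cross = 14.5·36 − 8·32 = 266.0000; (r_i+r_j)·cross = 22.5·266.0000 = 5985.0000
edge 6: (8,36)→(5,34.5)  cross = 8·34.5 − 5·36 = 96.0000; (r_i+r_j)·cross = 13·96.0000 = 1248.0000
Σcross = 699.5000 → A = |Σcross|/2 = 349.7500 mm²
Σ(r_i+r_j)·cross = 23173.3750 → first moment M = |Σ|/6 = 3862.2292
R_c = M/A = 3862.2292/349.7500 = 11.0428 mm
θ = 334° = 5.829400 rad
V = θ·R_c·A = 5.829400·11.0428·349.7500 = 22514.478 mm³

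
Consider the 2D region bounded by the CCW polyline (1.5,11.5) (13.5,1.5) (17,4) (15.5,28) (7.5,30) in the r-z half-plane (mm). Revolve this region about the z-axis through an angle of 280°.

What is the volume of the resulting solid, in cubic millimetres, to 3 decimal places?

Volume = 14877.012 mm³

Profile (r,z), 5 vertices: (1.5,11.5) (13.5,1.5) (17,4) (15.5,28) (7.5,30)
edge 0: (1.5,11.5)→(13.5,1.5)  cross = 1.5·1.5 − 13.5·11.5 = -153.0000; (r_i+r_j)·cross = 15·-153.0000 = -2295.0000
edge 1: (13.5,1.5)→(17,4)  cross = 13.5·4 − 17·1.5 = 28.5000; (r_i+r_j)·cross = 30.5·28.5000 = 869.2500
edge 2: (17,4)→(15.5,28)  cross = 17·28 − 15.5·4 = 414.0000; (r_i+r_j)·cross = 32.5·414.0000 = 13455.0000
edge 3: (15.5,28)→(7.5,30)  cross = 15.5·30 − 7.5·28 = 255.0000; (r_i+r_j)·cross = 23·255.0000 = 5865.0000
edge 4: (7.5,30)→(1.5,11.5)  cross = 7.5·11.5 − 1.5·30 = 41.2500; (r_i+r_j)·cross = 9·41.2500 = 371.2500
Σcross = 585.7500 → A = |Σcross|/2 = 292.8750 mm²
Σ(r_i+r_j)·cross = 18265.5000 → first moment M = |Σ|/6 = 3044.2500
R_c = M/A = 3044.2500/292.8750 = 10.3944 mm
θ = 280° = 4.886922 rad
V = θ·R_c·A = 4.886922·10.3944·292.8750 = 14877.012 mm³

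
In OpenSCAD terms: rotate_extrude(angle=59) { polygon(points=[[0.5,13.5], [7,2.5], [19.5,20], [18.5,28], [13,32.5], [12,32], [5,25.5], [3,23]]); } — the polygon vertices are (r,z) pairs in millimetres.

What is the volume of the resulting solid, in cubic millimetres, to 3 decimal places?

Profile (r,z), 8 vertices: (0.5,13.5) (7,2.5) (19.5,20) (18.5,28) (13,32.5) (12,32) (5,25.5) (3,23)
edge 0: (0.5,13.5)→(7,2.5)  cross = 0.5·2.5 − 7·13.5 = -93.2500; (r_i+r_j)·cross = 7.5·-93.2500 = -699.3750
edge 1: (7,2.5)→(19.5,20)  cross = 7·20 − 19.5·2.5 = 91.2500; (r_i+r_j)·cross = 26.5·91.2500 = 2418.1250
edge 2: (19.5,20)→(18.5,28)  cross = 19.5·28 − 18.5·20 = 176.0000; (r_i+r_j)·cross = 38·176.0000 = 6688.0000
edge 3: (18.5,28)→(13,32.5)  cross = 18.5·32.5 − 13·28 = 237.2500; (r_i+r_j)·cross = 31.5·237.2500 = 7473.3750
edge 4: (13,32.5)→(12,32)  cross = 13·32 − 12·32.5 = 26.0000; (r_i+r_j)·cross = 25·26.0000 = 650.0000
edge 5: (12,32)→(5,25.5)  cross = 12·25.5 − 5·32 = 146.0000; (r_i+r_j)·cross = 17·146.0000 = 2482.0000
edge 6: (5,25.5)→(3,23)  cross = 5·23 − 3·25.5 = 38.5000; (r_i+r_j)·cross = 8·38.5000 = 308.0000
edge 7: (3,23)→(0.5,13.5)  cross = 3·13.5 − 0.5·23 = 29.0000; (r_i+r_j)·cross = 3.5·29.0000 = 101.5000
Σcross = 650.7500 → A = |Σcross|/2 = 325.3750 mm²
Σ(r_i+r_j)·cross = 19421.6250 → first moment M = |Σ|/6 = 3236.9375
R_c = M/A = 3236.9375/325.3750 = 9.9483 mm
θ = 59° = 1.029744 rad
V = θ·R_c·A = 1.029744·9.9483·325.3750 = 3333.218 mm³

Volume = 3333.218 mm³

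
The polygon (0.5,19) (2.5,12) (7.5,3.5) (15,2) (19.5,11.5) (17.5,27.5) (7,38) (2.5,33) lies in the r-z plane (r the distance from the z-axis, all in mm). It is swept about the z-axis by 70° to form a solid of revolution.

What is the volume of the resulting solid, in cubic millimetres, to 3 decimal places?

Profile (r,z), 8 vertices: (0.5,19) (2.5,12) (7.5,3.5) (15,2) (19.5,11.5) (17.5,27.5) (7,38) (2.5,33)
edge 0: (0.5,19)→(2.5,12)  cross = 0.5·12 − 2.5·19 = -41.5000; (r_i+r_j)·cross = 3·-41.5000 = -124.5000
edge 1: (2.5,12)→(7.5,3.5)  cross = 2.5·3.5 − 7.5·12 = -81.2500; (r_i+r_j)·cross = 10·-81.2500 = -812.5000
edge 2: (7.5,3.5)→(15,2)  cross = 7.5·2 − 15·3.5 = -37.5000; (r_i+r_j)·cross = 22.5·-37.5000 = -843.7500
edge 3: (15,2)→(19.5,11.5)  cross = 15·11.5 − 19.5·2 = 133.5000; (r_i+r_j)·cross = 34.5·133.5000 = 4605.7500
edge 4: (19.5,11.5)→(17.5,27.5)  cross = 19.5·27.5 − 17.5·11.5 = 335.0000; (r_i+r_j)·cross = 37·335.0000 = 12395.0000
edge 5: (17.5,27.5)→(7,38)  cross = 17.5·38 − 7·27.5 = 472.5000; (r_i+r_j)·cross = 24.5·472.5000 = 11576.2500
edge 6: (7,38)→(2.5,33)  cross = 7·33 − 2.5·38 = 136.0000; (r_i+r_j)·cross = 9.5·136.0000 = 1292.0000
edge 7: (2.5,33)→(0.5,19)  cross = 2.5·19 − 0.5·33 = 31.0000; (r_i+r_j)·cross = 3·31.0000 = 93.0000
Σcross = 947.7500 → A = |Σcross|/2 = 473.8750 mm²
Σ(r_i+r_j)·cross = 28181.2500 → first moment M = |Σ|/6 = 4696.8750
R_c = M/A = 4696.8750/473.8750 = 9.9116 mm
θ = 70° = 1.221730 rad
V = θ·R_c·A = 1.221730·9.9116·473.8750 = 5738.315 mm³

Volume = 5738.315 mm³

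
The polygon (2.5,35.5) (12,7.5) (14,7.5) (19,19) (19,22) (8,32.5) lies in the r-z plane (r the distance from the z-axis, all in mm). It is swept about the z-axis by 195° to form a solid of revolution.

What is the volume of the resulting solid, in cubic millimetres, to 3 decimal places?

Volume = 7938.837 mm³

Profile (r,z), 6 vertices: (2.5,35.5) (12,7.5) (14,7.5) (19,19) (19,22) (8,32.5)
edge 0: (2.5,35.5)→(12,7.5)  cross = 2.5·7.5 − 12·35.5 = -407.2500; (r_i+r_j)·cross = 14.5·-407.2500 = -5905.1250
edge 1: (12,7.5)→(14,7.5)  cross = 12·7.5 − 14·7.5 = -15.0000; (r_i+r_j)·cross = 26·-15.0000 = -390.0000
edge 2: (14,7.5)→(19,19)  cross = 14·19 − 19·7.5 = 123.5000; (r_i+r_j)·cross = 33·123.5000 = 4075.5000
edge 3: (19,19)→(19,22)  cross = 19·22 − 19·19 = 57.0000; (r_i+r_j)·cross = 38·57.0000 = 2166.0000
edge 4: (19,22)→(8,32.5)  cross = 19·32.5 − 8·22 = 441.5000; (r_i+r_j)·cross = 27·441.5000 = 11920.5000
edge 5: (8,32.5)→(2.5,35.5)  cross = 8·35.5 − 2.5·32.5 = 202.7500; (r_i+r_j)·cross = 10.5·202.7500 = 2128.8750
Σcross = 402.5000 → A = |Σcross|/2 = 201.2500 mm²
Σ(r_i+r_j)·cross = 13995.7500 → first moment M = |Σ|/6 = 2332.6250
R_c = M/A = 2332.6250/201.2500 = 11.5907 mm
θ = 195° = 3.403392 rad
V = θ·R_c·A = 3.403392·11.5907·201.2500 = 7938.837 mm³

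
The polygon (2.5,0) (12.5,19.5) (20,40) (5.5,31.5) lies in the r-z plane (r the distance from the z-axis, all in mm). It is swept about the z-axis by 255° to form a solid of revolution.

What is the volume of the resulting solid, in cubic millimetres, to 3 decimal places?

Profile (r,z), 4 vertices: (2.5,0) (12.5,19.5) (20,40) (5.5,31.5)
edge 0: (2.5,0)→(12.5,19.5)  cross = 2.5·19.5 − 12.5·0 = 48.7500; (r_i+r_j)·cross = 15·48.7500 = 731.2500
edge 1: (12.5,19.5)→(20,40)  cross = 12.5·40 − 20·19.5 = 110.0000; (r_i+r_j)·cross = 32.5·110.0000 = 3575.0000
edge 2: (20,40)→(5.5,31.5)  cross = 20·31.5 − 5.5·40 = 410.0000; (r_i+r_j)·cross = 25.5·410.0000 = 10455.0000
edge 3: (5.5,31.5)→(2.5,0)  cross = 5.5·0 − 2.5·31.5 = -78.7500; (r_i+r_j)·cross = 8·-78.7500 = -630.0000
Σcross = 490.0000 → A = |Σcross|/2 = 245.0000 mm²
Σ(r_i+r_j)·cross = 14131.2500 → first moment M = |Σ|/6 = 2355.2083
R_c = M/A = 2355.2083/245.0000 = 9.6131 mm
θ = 255° = 4.450590 rad
V = θ·R_c·A = 4.450590·9.6131·245.0000 = 10482.066 mm³

Volume = 10482.066 mm³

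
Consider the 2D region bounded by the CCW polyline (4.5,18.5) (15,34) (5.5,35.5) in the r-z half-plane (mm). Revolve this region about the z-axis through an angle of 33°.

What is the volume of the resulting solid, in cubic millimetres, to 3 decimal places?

Profile (r,z), 3 vertices: (4.5,18.5) (15,34) (5.5,35.5)
edge 0: (4.5,18.5)→(15,34)  cross = 4.5·34 − 15·18.5 = -124.5000; (r_i+r_j)·cross = 19.5·-124.5000 = -2427.7500
edge 1: (15,34)→(5.5,35.5)  cross = 15·35.5 − 5.5·34 = 345.5000; (r_i+r_j)·cross = 20.5·345.5000 = 7082.7500
edge 2: (5.5,35.5)→(4.5,18.5)  cross = 5.5·18.5 − 4.5·35.5 = -58.0000; (r_i+r_j)·cross = 10·-58.0000 = -580.0000
Σcross = 163.0000 → A = |Σcross|/2 = 81.5000 mm²
Σ(r_i+r_j)·cross = 4075.0000 → first moment M = |Σ|/6 = 679.1667
R_c = M/A = 679.1667/81.5000 = 8.3333 mm
θ = 33° = 0.575959 rad
V = θ·R_c·A = 0.575959·8.3333·81.5000 = 391.172 mm³

Volume = 391.172 mm³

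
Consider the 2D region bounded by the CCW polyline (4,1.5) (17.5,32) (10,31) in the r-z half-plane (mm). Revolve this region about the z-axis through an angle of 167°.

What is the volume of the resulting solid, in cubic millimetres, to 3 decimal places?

Profile (r,z), 3 vertices: (4,1.5) (17.5,32) (10,31)
edge 0: (4,1.5)→(17.5,32)  cross = 4·32 − 17.5·1.5 = 101.7500; (r_i+r_j)·cross = 21.5·101.7500 = 2187.6250
edge 1: (17.5,32)→(10,31)  cross = 17.5·31 − 10·32 = 222.5000; (r_i+r_j)·cross = 27.5·222.5000 = 6118.7500
edge 2: (10,31)→(4,1.5)  cross = 10·1.5 − 4·31 = -109.0000; (r_i+r_j)·cross = 14·-109.0000 = -1526.0000
Σcross = 215.2500 → A = |Σcross|/2 = 107.6250 mm²
Σ(r_i+r_j)·cross = 6780.3750 → first moment M = |Σ|/6 = 1130.0625
R_c = M/A = 1130.0625/107.6250 = 10.5000 mm
θ = 167° = 2.914700 rad
V = θ·R_c·A = 2.914700·10.5000·107.6250 = 3293.793 mm³

Volume = 3293.793 mm³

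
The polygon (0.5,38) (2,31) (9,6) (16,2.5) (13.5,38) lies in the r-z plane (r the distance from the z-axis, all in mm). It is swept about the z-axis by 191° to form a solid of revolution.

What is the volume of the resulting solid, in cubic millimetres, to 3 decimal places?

Volume = 10517.789 mm³

Profile (r,z), 5 vertices: (0.5,38) (2,31) (9,6) (16,2.5) (13.5,38)
edge 0: (0.5,38)→(2,31)  cross = 0.5·31 − 2·38 = -60.5000; (r_i+r_j)·cross = 2.5·-60.5000 = -151.2500
edge 1: (2,31)→(9,6)  cross = 2·6 − 9·31 = -267.0000; (r_i+r_j)·cross = 11·-267.0000 = -2937.0000
edge 2: (9,6)→(16,2.5)  cross = 9·2.5 − 16·6 = -73.5000; (r_i+r_j)·cross = 25·-73.5000 = -1837.5000
edge 3: (16,2.5)→(13.5,38)  cross = 16·38 − 13.5·2.5 = 574.2500; (r_i+r_j)·cross = 29.5·574.2500 = 16940.3750
edge 4: (13.5,38)→(0.5,38)  cross = 13.5·38 − 0.5·38 = 494.0000; (r_i+r_j)·cross = 14·494.0000 = 6916.0000
Σcross = 667.2500 → A = |Σcross|/2 = 333.6250 mm²
Σ(r_i+r_j)·cross = 18930.6250 → first moment M = |Σ|/6 = 3155.1042
R_c = M/A = 3155.1042/333.6250 = 9.4570 mm
θ = 191° = 3.333579 rad
V = θ·R_c·A = 3.333579·9.4570·333.6250 = 10517.789 mm³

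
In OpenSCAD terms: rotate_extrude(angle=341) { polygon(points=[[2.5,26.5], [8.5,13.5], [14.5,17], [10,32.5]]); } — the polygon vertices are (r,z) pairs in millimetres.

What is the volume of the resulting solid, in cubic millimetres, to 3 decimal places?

Profile (r,z), 4 vertices: (2.5,26.5) (8.5,13.5) (14.5,17) (10,32.5)
edge 0: (2.5,26.5)→(8.5,13.5)  cross = 2.5·13.5 − 8.5·26.5 = -191.5000; (r_i+r_j)·cross = 11·-191.5000 = -2106.5000
edge 1: (8.5,13.5)→(14.5,17)  cross = 8.5·17 − 14.5·13.5 = -51.2500; (r_i+r_j)·cross = 23·-51.2500 = -1178.7500
edge 2: (14.5,17)→(10,32.5)  cross = 14.5·32.5 − 10·17 = 301.2500; (r_i+r_j)·cross = 24.5·301.2500 = 7380.6250
edge 3: (10,32.5)→(2.5,26.5)  cross = 10·26.5 − 2.5·32.5 = 183.7500; (r_i+r_j)·cross = 12.5·183.7500 = 2296.8750
Σcross = 242.2500 → A = |Σcross|/2 = 121.1250 mm²
Σ(r_i+r_j)·cross = 6392.2500 → first moment M = |Σ|/6 = 1065.3750
R_c = M/A = 1065.3750/121.1250 = 8.7957 mm
θ = 341° = 5.951573 rad
V = θ·R_c·A = 5.951573·8.7957·121.1250 = 6340.657 mm³

Volume = 6340.657 mm³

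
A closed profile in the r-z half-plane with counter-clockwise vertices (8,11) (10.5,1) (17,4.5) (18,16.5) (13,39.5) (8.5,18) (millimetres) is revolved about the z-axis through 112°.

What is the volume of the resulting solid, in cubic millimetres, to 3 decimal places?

Volume = 5928.244 mm³

Profile (r,z), 6 vertices: (8,11) (10.5,1) (17,4.5) (18,16.5) (13,39.5) (8.5,18)
edge 0: (8,11)→(10.5,1)  cross = 8·1 − 10.5·11 = -107.5000; (r_i+r_j)·cross = 18.5·-107.5000 = -1988.7500
edge 1: (10.5,1)→(17,4.5)  cross = 10.5·4.5 − 17·1 = 30.2500; (r_i+r_j)·cross = 27.5·30.2500 = 831.8750
edge 2: (17,4.5)→(18,16.5)  cross = 17·16.5 − 18·4.5 = 199.5000; (r_i+r_j)·cross = 35·199.5000 = 6982.5000
edge 3: (18,16.5)→(13,39.5)  cross = 18·39.5 − 13·16.5 = 496.5000; (r_i+r_j)·cross = 31·496.5000 = 15391.5000
edge 4: (13,39.5)→(8.5,18)  cross = 13·18 − 8.5·39.5 = -101.7500; (r_i+r_j)·cross = 21.5·-101.7500 = -2187.6250
edge 5: (8.5,18)→(8,11)  cross = 8.5·11 − 8·18 = -50.5000; (r_i+r_j)·cross = 16.5·-50.5000 = -833.2500
Σcross = 466.5000 → A = |Σcross|/2 = 233.2500 mm²
Σ(r_i+r_j)·cross = 18196.2500 → first moment M = |Σ|/6 = 3032.7083
R_c = M/A = 3032.7083/233.2500 = 13.0020 mm
θ = 112° = 1.954769 rad
V = θ·R_c·A = 1.954769·13.0020·233.2500 = 5928.244 mm³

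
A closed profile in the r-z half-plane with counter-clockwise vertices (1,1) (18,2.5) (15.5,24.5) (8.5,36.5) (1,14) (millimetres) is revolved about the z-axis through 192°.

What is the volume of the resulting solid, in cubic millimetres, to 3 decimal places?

Volume = 12576.773 mm³

Profile (r,z), 5 vertices: (1,1) (18,2.5) (15.5,24.5) (8.5,36.5) (1,14)
edge 0: (1,1)→(18,2.5)  cross = 1·2.5 − 18·1 = -15.5000; (r_i+r_j)·cross = 19·-15.5000 = -294.5000
edge 1: (18,2.5)→(15.5,24.5)  cross = 18·24.5 − 15.5·2.5 = 402.2500; (r_i+r_j)·cross = 33.5·402.2500 = 13475.3750
edge 2: (15.5,24.5)→(8.5,36.5)  cross = 15.5·36.5 − 8.5·24.5 = 357.5000; (r_i+r_j)·cross = 24·357.5000 = 8580.0000
edge 3: (8.5,36.5)→(1,14)  cross = 8.5·14 − 1·36.5 = 82.5000; (r_i+r_j)·cross = 9.5·82.5000 = 783.7500
edge 4: (1,14)→(1,1)  cross = 1·1 − 1·14 = -13.0000; (r_i+r_j)·cross = 2·-13.0000 = -26.0000
Σcross = 813.7500 → A = |Σcross|/2 = 406.8750 mm²
Σ(r_i+r_j)·cross = 22518.6250 → first moment M = |Σ|/6 = 3753.1042
R_c = M/A = 3753.1042/406.8750 = 9.2242 mm
θ = 192° = 3.351032 rad
V = θ·R_c·A = 3.351032·9.2242·406.8750 = 12576.773 mm³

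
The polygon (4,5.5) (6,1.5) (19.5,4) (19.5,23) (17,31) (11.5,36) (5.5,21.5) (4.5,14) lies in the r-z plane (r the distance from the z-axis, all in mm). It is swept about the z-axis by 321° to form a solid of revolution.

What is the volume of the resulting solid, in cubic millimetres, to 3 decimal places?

Volume = 27540.290 mm³

Profile (r,z), 8 vertices: (4,5.5) (6,1.5) (19.5,4) (19.5,23) (17,31) (11.5,36) (5.5,21.5) (4.5,14)
edge 0: (4,5.5)→(6,1.5)  cross = 4·1.5 − 6·5.5 = -27.0000; (r_i+r_j)·cross = 10·-27.0000 = -270.0000
edge 1: (6,1.5)→(19.5,4)  cross = 6·4 − 19.5·1.5 = -5.2500; (r_i+r_j)·cross = 25.5·-5.2500 = -133.8750
edge 2: (19.5,4)→(19.5,23)  cross = 19.5·23 − 19.5·4 = 370.5000; (r_i+r_j)·cross = 39·370.5000 = 14449.5000
edge 3: (19.5,23)→(17,31)  cross = 19.5·31 − 17·23 = 213.5000; (r_i+r_j)·cross = 36.5·213.5000 = 7792.7500
edge 4: (17,31)→(11.5,36)  cross = 17·36 − 11.5·31 = 255.5000; (r_i+r_j)·cross = 28.5·255.5000 = 7281.7500
edge 5: (11.5,36)→(5.5,21.5)  cross = 11.5·21.5 − 5.5·36 = 49.2500; (r_i+r_j)·cross = 17·49.2500 = 837.2500
edge 6: (5.5,21.5)→(4.5,14)  cross = 5.5·14 − 4.5·21.5 = -19.7500; (r_i+r_j)·cross = 10·-19.7500 = -197.5000
edge 7: (4.5,14)→(4,5.5)  cross = 4.5·5.5 − 4·14 = -31.2500; (r_i+r_j)·cross = 8.5·-31.2500 = -265.6250
Σcross = 805.5000 → A = |Σcross|/2 = 402.7500 mm²
Σ(r_i+r_j)·cross = 29494.2500 → first moment M = |Σ|/6 = 4915.7083
R_c = M/A = 4915.7083/402.7500 = 12.2054 mm
θ = 321° = 5.602507 rad
V = θ·R_c·A = 5.602507·12.2054·402.7500 = 27540.290 mm³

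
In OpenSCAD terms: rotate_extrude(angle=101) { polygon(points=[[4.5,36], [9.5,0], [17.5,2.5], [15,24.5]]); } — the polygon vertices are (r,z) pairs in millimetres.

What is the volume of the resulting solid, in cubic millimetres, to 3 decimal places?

Volume = 4979.567 mm³

Profile (r,z), 4 vertices: (4.5,36) (9.5,0) (17.5,2.5) (15,24.5)
edge 0: (4.5,36)→(9.5,0)  cross = 4.5·0 − 9.5·36 = -342.0000; (r_i+r_j)·cross = 14·-342.0000 = -4788.0000
edge 1: (9.5,0)→(17.5,2.5)  cross = 9.5·2.5 − 17.5·0 = 23.7500; (r_i+r_j)·cross = 27·23.7500 = 641.2500
edge 2: (17.5,2.5)→(15,24.5)  cross = 17.5·24.5 − 15·2.5 = 391.2500; (r_i+r_j)·cross = 32.5·391.2500 = 12715.6250
edge 3: (15,24.5)→(4.5,36)  cross = 15·36 − 4.5·24.5 = 429.7500; (r_i+r_j)·cross = 19.5·429.7500 = 8380.1250
Σcross = 502.7500 → A = |Σcross|/2 = 251.3750 mm²
Σ(r_i+r_j)·cross = 16949.0000 → first moment M = |Σ|/6 = 2824.8333
R_c = M/A = 2824.8333/251.3750 = 11.2375 mm
θ = 101° = 1.762783 rad
V = θ·R_c·A = 1.762783·11.2375·251.3750 = 4979.567 mm³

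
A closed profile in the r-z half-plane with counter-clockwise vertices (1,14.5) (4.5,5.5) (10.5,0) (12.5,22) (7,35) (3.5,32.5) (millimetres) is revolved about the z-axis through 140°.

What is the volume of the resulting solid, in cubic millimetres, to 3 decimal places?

Volume = 4410.854 mm³

Profile (r,z), 6 vertices: (1,14.5) (4.5,5.5) (10.5,0) (12.5,22) (7,35) (3.5,32.5)
edge 0: (1,14.5)→(4.5,5.5)  cross = 1·5.5 − 4.5·14.5 = -59.7500; (r_i+r_j)·cross = 5.5·-59.7500 = -328.6250
edge 1: (4.5,5.5)→(10.5,0)  cross = 4.5·0 − 10.5·5.5 = -57.7500; (r_i+r_j)·cross = 15·-57.7500 = -866.2500
edge 2: (10.5,0)→(12.5,22)  cross = 10.5·22 − 12.5·0 = 231.0000; (r_i+r_j)·cross = 23·231.0000 = 5313.0000
edge 3: (12.5,22)→(7,35)  cross = 12.5·35 − 7·22 = 283.5000; (r_i+r_j)·cross = 19.5·283.5000 = 5528.2500
edge 4: (7,35)→(3.5,32.5)  cross = 7·32.5 − 3.5·35 = 105.0000; (r_i+r_j)·cross = 10.5·105.0000 = 1102.5000
edge 5: (3.5,32.5)→(1,14.5)  cross = 3.5·14.5 − 1·32.5 = 18.2500; (r_i+r_j)·cross = 4.5·18.2500 = 82.1250
Σcross = 520.2500 → A = |Σcross|/2 = 260.1250 mm²
Σ(r_i+r_j)·cross = 10831.0000 → first moment M = |Σ|/6 = 1805.1667
R_c = M/A = 1805.1667/260.1250 = 6.9396 mm
θ = 140° = 2.443461 rad
V = θ·R_c·A = 2.443461·6.9396·260.1250 = 4410.854 mm³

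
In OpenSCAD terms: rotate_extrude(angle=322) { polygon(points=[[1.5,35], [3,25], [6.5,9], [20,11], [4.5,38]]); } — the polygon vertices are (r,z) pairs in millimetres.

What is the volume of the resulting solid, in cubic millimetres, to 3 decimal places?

Volume = 12686.123 mm³

Profile (r,z), 5 vertices: (1.5,35) (3,25) (6.5,9) (20,11) (4.5,38)
edge 0: (1.5,35)→(3,25)  cross = 1.5·25 − 3·35 = -67.5000; (r_i+r_j)·cross = 4.5·-67.5000 = -303.7500
edge 1: (3,25)→(6.5,9)  cross = 3·9 − 6.5·25 = -135.5000; (r_i+r_j)·cross = 9.5·-135.5000 = -1287.2500
edge 2: (6.5,9)→(20,11)  cross = 6.5·11 − 20·9 = -108.5000; (r_i+r_j)·cross = 26.5·-108.5000 = -2875.2500
edge 3: (20,11)→(4.5,38)  cross = 20·38 − 4.5·11 = 710.5000; (r_i+r_j)·cross = 24.5·710.5000 = 17407.2500
edge 4: (4.5,38)→(1.5,35)  cross = 4.5·35 − 1.5·38 = 100.5000; (r_i+r_j)·cross = 6·100.5000 = 603.0000
Σcross = 499.5000 → A = |Σcross|/2 = 249.7500 mm²
Σ(r_i+r_j)·cross = 13544.0000 → first moment M = |Σ|/6 = 2257.3333
R_c = M/A = 2257.3333/249.7500 = 9.0384 mm
θ = 322° = 5.619960 rad
V = θ·R_c·A = 5.619960·9.0384·249.7500 = 12686.123 mm³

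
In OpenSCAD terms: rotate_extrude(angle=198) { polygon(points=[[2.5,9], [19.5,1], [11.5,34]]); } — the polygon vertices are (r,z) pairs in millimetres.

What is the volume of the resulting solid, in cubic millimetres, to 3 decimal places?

Profile (r,z), 3 vertices: (2.5,9) (19.5,1) (11.5,34)
edge 0: (2.5,9)→(19.5,1)  cross = 2.5·1 − 19.5·9 = -173.0000; (r_i+r_j)·cross = 22·-173.0000 = -3806.0000
edge 1: (19.5,1)→(11.5,34)  cross = 19.5·34 − 11.5·1 = 651.5000; (r_i+r_j)·cross = 31·651.5000 = 20196.5000
edge 2: (11.5,34)→(2.5,9)  cross = 11.5·9 − 2.5·34 = 18.5000; (r_i+r_j)·cross = 14·18.5000 = 259.0000
Σcross = 497.0000 → A = |Σcross|/2 = 248.5000 mm²
Σ(r_i+r_j)·cross = 16649.5000 → first moment M = |Σ|/6 = 2774.9167
R_c = M/A = 2774.9167/248.5000 = 11.1667 mm
θ = 198° = 3.455752 rad
V = θ·R_c·A = 3.455752·11.1667·248.5000 = 9589.424 mm³

Volume = 9589.424 mm³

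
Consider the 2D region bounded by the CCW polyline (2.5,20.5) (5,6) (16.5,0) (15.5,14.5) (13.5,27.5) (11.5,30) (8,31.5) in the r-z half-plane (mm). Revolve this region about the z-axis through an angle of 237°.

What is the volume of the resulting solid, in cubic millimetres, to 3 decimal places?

Profile (r,z), 7 vertices: (2.5,20.5) (5,6) (16.5,0) (15.5,14.5) (13.5,27.5) (11.5,30) (8,31.5)
edge 0: (2.5,20.5)→(5,6)  cross = 2.5·6 − 5·20.5 = -87.5000; (r_i+r_j)·cross = 7.5·-87.5000 = -656.2500
edge 1: (5,6)→(16.5,0)  cross = 5·0 − 16.5·6 = -99.0000; (r_i+r_j)·cross = 21.5·-99.0000 = -2128.5000
edge 2: (16.5,0)→(15.5,14.5)  cross = 16.5·14.5 − 15.5·0 = 239.2500; (r_i+r_j)·cross = 32·239.2500 = 7656.0000
edge 3: (15.5,14.5)→(13.5,27.5)  cross = 15.5·27.5 − 13.5·14.5 = 230.5000; (r_i+r_j)·cross = 29·230.5000 = 6684.5000
edge 4: (13.5,27.5)→(11.5,30)  cross = 13.5·30 − 11.5·27.5 = 88.7500; (r_i+r_j)·cross = 25·88.7500 = 2218.7500
edge 5: (11.5,30)→(8,31.5)  cross = 11.5·31.5 − 8·30 = 122.2500; (r_i+r_j)·cross = 19.5·122.2500 = 2383.8750
edge 6: (8,31.5)→(2.5,20.5)  cross = 8·20.5 − 2.5·31.5 = 85.2500; (r_i+r_j)·cross = 10.5·85.2500 = 895.1250
Σcross = 579.5000 → A = |Σcross|/2 = 289.7500 mm²
Σ(r_i+r_j)·cross = 17053.5000 → first moment M = |Σ|/6 = 2842.2500
R_c = M/A = 2842.2500/289.7500 = 9.8093 mm
θ = 237° = 4.136430 rad
V = θ·R_c·A = 4.136430·9.8093·289.7500 = 11756.769 mm³

Volume = 11756.769 mm³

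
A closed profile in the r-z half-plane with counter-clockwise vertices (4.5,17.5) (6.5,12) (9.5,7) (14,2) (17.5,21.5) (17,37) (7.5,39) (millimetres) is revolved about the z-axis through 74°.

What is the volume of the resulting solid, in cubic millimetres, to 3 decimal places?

Volume = 5039.603 mm³

Profile (r,z), 7 vertices: (4.5,17.5) (6.5,12) (9.5,7) (14,2) (17.5,21.5) (17,37) (7.5,39)
edge 0: (4.5,17.5)→(6.5,12)  cross = 4.5·12 − 6.5·17.5 = -59.7500; (r_i+r_j)·cross = 11·-59.7500 = -657.2500
edge 1: (6.5,12)→(9.5,7)  cross = 6.5·7 − 9.5·12 = -68.5000; (r_i+r_j)·cross = 16·-68.5000 = -1096.0000
edge 2: (9.5,7)→(14,2)  cross = 9.5·2 − 14·7 = -79.0000; (r_i+r_j)·cross = 23.5·-79.0000 = -1856.5000
edge 3: (14,2)→(17.5,21.5)  cross = 14·21.5 − 17.5·2 = 266.0000; (r_i+r_j)·cross = 31.5·266.0000 = 8379.0000
edge 4: (17.5,21.5)→(17,37)  cross = 17.5·37 − 17·21.5 = 282.0000; (r_i+r_j)·cross = 34.5·282.0000 = 9729.0000
edge 5: (17,37)→(7.5,39)  cross = 17·39 − 7.5·37 = 385.5000; (r_i+r_j)·cross = 24.5·385.5000 = 9444.7500
edge 6: (7.5,39)→(4.5,17.5)  cross = 7.5·17.5 − 4.5·39 = -44.2500; (r_i+r_j)·cross = 12·-44.2500 = -531.0000
Σcross = 682.0000 → A = |Σcross|/2 = 341.0000 mm²
Σ(r_i+r_j)·cross = 23412.0000 → first moment M = |Σ|/6 = 3902.0000
R_c = M/A = 3902.0000/341.0000 = 11.4428 mm
θ = 74° = 1.291544 rad
V = θ·R_c·A = 1.291544·11.4428·341.0000 = 5039.603 mm³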